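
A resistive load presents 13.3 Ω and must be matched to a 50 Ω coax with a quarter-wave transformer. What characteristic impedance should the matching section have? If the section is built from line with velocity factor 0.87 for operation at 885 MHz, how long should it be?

Z_qwt ≈ 25.8 Ω; length ≈ 7.37 cm

Z_qwt = √(Z_0·R_L) = √(50 × 13.3) = √665
λ = 0.87·c/f = 0.295 m, so l = λ/4 = 0.0737 m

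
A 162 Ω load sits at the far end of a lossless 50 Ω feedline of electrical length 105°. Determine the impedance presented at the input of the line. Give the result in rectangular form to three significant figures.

Z_in ≈ 16.4 + j12 Ω

tan(βl) = tan(105°) = -3.73
Z_in = Z_0·(Z_L + jZ_0·tanβl)/(Z_0 + jZ_L·tanβl)
     = 50·(162 − j187)/(50 − j605)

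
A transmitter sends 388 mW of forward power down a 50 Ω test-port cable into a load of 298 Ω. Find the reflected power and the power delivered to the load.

Γ = (298 − 50)/(298 + 50) = 0.713
|Γ|² = 0.508
P_refl = |Γ|²·P_inc = 197 mW, P_del = (1 − |Γ|²)·P_inc = 191 mW

P_reflected ≈ 197 mW; P_delivered ≈ 191 mW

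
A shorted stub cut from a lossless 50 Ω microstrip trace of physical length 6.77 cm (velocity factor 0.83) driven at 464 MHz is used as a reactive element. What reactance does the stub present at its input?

X_in ≈ 50.7 Ω (inductive)

λ = v/f = 0.83·c / 464 MHz = 0.537 m
βl = 2π·l/λ = 2π × 0.126 = 45.4°
tan(βl) = 1.01
For a shorted stub, Z_in = jZ_0·tan(βl)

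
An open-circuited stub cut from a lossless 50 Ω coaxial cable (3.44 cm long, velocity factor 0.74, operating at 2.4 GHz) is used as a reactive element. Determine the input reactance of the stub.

X_in ≈ 48.1 Ω (inductive)

λ = v/f = 0.74·c / 2.4 GHz = 0.0925 m
βl = 2π·l/λ = 2π × 0.372 = 134°
tan(βl) = -1.04
For an open-circuited stub, Z_in = −jZ_0·cot(βl) = −jZ_0/tan(βl)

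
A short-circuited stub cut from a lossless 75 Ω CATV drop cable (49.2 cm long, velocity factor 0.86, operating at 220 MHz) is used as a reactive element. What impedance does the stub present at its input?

Z_in ≈ −j41.5 Ω

λ = v/f = 0.86·c / 220 MHz = 1.17 m
βl = 2π·l/λ = 2π × 0.42 = 151°
tan(βl) = -0.554
For a short-circuited stub, Z_in = jZ_0·tan(βl)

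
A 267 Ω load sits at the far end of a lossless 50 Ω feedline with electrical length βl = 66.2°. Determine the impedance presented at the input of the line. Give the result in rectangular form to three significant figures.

Z_in ≈ 11.1 − j21.1 Ω

tan(βl) = tan(66.2°) = 2.27
Z_in = Z_0·(Z_L + jZ_0·tanβl)/(Z_0 + jZ_L·tanβl)
     = 50·(267 + j113)/(50 + j605)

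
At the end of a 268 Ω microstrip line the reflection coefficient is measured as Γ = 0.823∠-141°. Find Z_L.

Z_L = Z_0·(1 + Γ)/(1 − Γ) = 268·(0.36 − j0.518)/(1.64 + j0.518)

Z_L ≈ 29.2 − j93.9 Ω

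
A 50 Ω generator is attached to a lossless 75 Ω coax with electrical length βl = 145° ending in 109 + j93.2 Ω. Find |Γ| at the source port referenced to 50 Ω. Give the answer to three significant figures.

tan(βl) = -0.7
Z_in = Z_0·(Z_L + jZ_0·tanβl)/(Z_0 + jZ_L·tanβl) = 35.8 + j41.3 Ω
Γ_s = (Z_in − Z_s)/(Z_in + Z_s) = (-14.2 + j41.3)/(85.8 + j41.3), |Γ_s| = 0.458

|Γ| ≈ 0.458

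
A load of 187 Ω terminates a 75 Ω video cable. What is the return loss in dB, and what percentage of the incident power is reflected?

RL ≈ 7.38 dB; 18.3% of incident power reflected

Γ = (187 − 75)/(187 + 75) = 0.427
RL = −20·log₁₀(0.427) = 7.38 dB
P_refl/P_inc = |Γ|² = 0.183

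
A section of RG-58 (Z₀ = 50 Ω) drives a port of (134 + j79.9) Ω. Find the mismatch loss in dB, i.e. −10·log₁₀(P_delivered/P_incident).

Γ = (84 + j79.9)/(184 + j79.9), |Γ| = 0.578
|Γ|² = 0.334, so P_del/P_inc = 1 − |Γ|² = 0.666
ML = −10·log₁₀(1 − |Γ|²)

mismatch loss ≈ 1.77 dB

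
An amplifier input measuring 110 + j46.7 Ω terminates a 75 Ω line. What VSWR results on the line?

VSWR ≈ 1.88

Γ = (Z_L − Z_0)/(Z_L + Z_0) = (35 + j46.7)/(185 + j46.7)
|Γ| = 58.4/191 = 0.306
VSWR = (1 + |Γ|)/(1 − |Γ|) = 1.31/0.694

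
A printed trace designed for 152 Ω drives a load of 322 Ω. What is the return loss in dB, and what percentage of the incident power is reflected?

RL ≈ 8.91 dB; 12.9% of incident power reflected

Γ = (322 − 152)/(322 + 152) = 0.359
RL = −20·log₁₀(0.359) = 8.91 dB
P_refl/P_inc = |Γ|² = 0.129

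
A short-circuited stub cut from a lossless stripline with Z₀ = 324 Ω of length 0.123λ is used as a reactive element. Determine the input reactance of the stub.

βl = 2π × 0.123 = 44.3°
tan(βl) = 0.975
For a short-circuited stub, Z_in = jZ_0·tan(βl)

X_in ≈ 316 Ω (inductive)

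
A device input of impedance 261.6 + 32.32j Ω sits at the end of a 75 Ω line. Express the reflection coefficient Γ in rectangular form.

Γ ≈ 0.558 + j0.0424

Γ = (Z_L − Z_0)/(Z_L + Z_0) = (186.6 + j32.32)/(336.6 + j32.32)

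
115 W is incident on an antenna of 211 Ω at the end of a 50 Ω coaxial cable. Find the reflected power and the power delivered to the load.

P_reflected ≈ 43.8 W; P_delivered ≈ 71.2 W

Γ = (211 − 50)/(211 + 50) = 0.617
|Γ|² = 0.381
P_refl = |Γ|²·P_inc = 43.8 W, P_del = (1 − |Γ|²)·P_inc = 71.2 W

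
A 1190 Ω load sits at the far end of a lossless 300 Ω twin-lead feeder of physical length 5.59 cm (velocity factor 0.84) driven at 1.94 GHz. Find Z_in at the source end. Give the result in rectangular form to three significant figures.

λ = v/f = 0.84·c / 1.94 GHz = 0.13 m
βl = 2π·l/λ = 2π × 0.43 = 155°
tan(βl) = tan(155°) = -0.468
Z_in = Z_0·(Z_L + jZ_0·tanβl)/(Z_0 + jZ_L·tanβl)
     = 300·(1190 − j140)/(300 − j557)

Z_in ≈ 326 + j465 Ω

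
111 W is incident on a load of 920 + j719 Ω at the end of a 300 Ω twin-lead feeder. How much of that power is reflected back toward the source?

P_reflected ≈ 49.9 W

|Γ| = |(620 + j719)/(1220 + j719)| = 0.67
|Γ|² = 0.449
P_refl = |Γ|²·P_inc = 49.9 W, P_del = (1 − |Γ|²)·P_inc = 61.1 W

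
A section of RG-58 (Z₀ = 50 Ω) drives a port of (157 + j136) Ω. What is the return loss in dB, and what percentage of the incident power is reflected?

Γ = (107 + j136)/(207 + j136), |Γ| = 0.699
RL = −20·log₁₀(0.699) = 3.11 dB
P_refl/P_inc = |Γ|² = 0.488

RL ≈ 3.11 dB; 48.8% of incident power reflected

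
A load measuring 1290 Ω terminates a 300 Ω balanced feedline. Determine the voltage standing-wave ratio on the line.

VSWR ≈ 4.3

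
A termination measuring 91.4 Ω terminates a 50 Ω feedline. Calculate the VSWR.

Γ = (91.4 − 50)/(91.4 + 50) = 0.293
VSWR = (1 + 0.293)/(1 − 0.293)

VSWR ≈ 1.83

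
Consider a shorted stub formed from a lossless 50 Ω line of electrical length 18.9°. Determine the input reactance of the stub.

X_in ≈ 17.1 Ω (inductive)

tan(βl) = 0.342
For a shorted stub, Z_in = jZ_0·tan(βl)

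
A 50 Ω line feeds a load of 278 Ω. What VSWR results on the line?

Γ = (278 − 50)/(278 + 50) = 0.695
VSWR = (1 + 0.695)/(1 − 0.695)

VSWR ≈ 5.56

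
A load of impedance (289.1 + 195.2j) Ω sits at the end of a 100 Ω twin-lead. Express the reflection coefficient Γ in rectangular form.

Γ = (Z_L − Z_0)/(Z_L + Z_0) = (189.1 + j195.2)/(389.1 + j195.2)

Γ ≈ 0.589 + j0.206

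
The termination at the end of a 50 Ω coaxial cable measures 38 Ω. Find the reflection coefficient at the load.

Γ = (Z_L − Z_0)/(Z_L + Z_0) = (38 − 50)/(38 + 50) = -12/88

Γ = -0.136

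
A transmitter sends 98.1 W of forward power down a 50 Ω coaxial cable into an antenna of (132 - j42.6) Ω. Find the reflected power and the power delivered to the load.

|Γ| = |(82 − j42.6)/(182 − j42.6)| = 0.494
|Γ|² = 0.244
P_refl = |Γ|²·P_inc = 24 W, P_del = (1 − |Γ|²)·P_inc = 74.1 W

P_reflected ≈ 24 W; P_delivered ≈ 74.1 W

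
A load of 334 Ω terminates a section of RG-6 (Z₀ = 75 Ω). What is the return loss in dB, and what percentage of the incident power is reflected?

Γ = (334 − 75)/(334 + 75) = 0.633
RL = −20·log₁₀(0.633) = 3.97 dB
P_refl/P_inc = |Γ|² = 0.401

RL ≈ 3.97 dB; 40.1% of incident power reflected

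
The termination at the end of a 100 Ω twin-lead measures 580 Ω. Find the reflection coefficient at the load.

Γ = (Z_L − Z_0)/(Z_L + Z_0) = (580 − 100)/(580 + 100) = 480/680

Γ = 0.706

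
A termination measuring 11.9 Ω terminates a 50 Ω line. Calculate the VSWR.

VSWR ≈ 4.2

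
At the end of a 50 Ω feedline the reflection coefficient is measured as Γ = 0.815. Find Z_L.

Z_L ≈ 491 Ω

Z_L = Z_0·(1 + Γ)/(1 − Γ) = 50·(1.81)/(0.185)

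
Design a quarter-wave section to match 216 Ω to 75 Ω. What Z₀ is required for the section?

Z_qwt = √(Z_0·R_L) = √(75 × 216) = √16200

Z_qwt ≈ 127 Ω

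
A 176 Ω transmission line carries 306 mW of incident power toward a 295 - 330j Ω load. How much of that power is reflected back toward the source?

P_reflected ≈ 114 mW

|Γ| = |(119 − j330)/(471 − j330)| = 0.61
|Γ|² = 0.372
P_refl = |Γ|²·P_inc = 114 mW, P_del = (1 − |Γ|²)·P_inc = 192 mW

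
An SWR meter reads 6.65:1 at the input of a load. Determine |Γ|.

|Γ| = (S − 1)/(S + 1) = (6.65 − 1)/(6.65 + 1) = 5.65/7.65

|Γ| ≈ 0.739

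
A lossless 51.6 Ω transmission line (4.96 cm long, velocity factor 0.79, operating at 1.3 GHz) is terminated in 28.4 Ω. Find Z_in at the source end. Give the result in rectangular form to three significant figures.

λ = v/f = 0.79·c / 1.3 GHz = 0.182 m
βl = 2π·l/λ = 2π × 0.272 = 97.9°
tan(βl) = tan(97.9°) = -7.17
Z_in = Z_0·(Z_L + jZ_0·tanβl)/(Z_0 + jZ_L·tanβl)
     = 51.6·(28.4 − j370)/(51.6 − j204)

Z_in ≈ 89.8 − j15.6 Ω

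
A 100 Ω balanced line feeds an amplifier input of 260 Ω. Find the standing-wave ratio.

VSWR ≈ 2.6

For a purely resistive load, VSWR = R_L/Z_0 or Z_0/R_L (whichever > 1) = 260/100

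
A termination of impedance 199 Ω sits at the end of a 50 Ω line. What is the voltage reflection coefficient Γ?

Γ = 0.598

Γ = (Z_L − Z_0)/(Z_L + Z_0) = (199 − 50)/(199 + 50) = 149/249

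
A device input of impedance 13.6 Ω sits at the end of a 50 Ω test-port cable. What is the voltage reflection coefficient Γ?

Γ = -0.572

Γ = (Z_L − Z_0)/(Z_L + Z_0) = (13.6 − 50)/(13.6 + 50) = -36.4/63.6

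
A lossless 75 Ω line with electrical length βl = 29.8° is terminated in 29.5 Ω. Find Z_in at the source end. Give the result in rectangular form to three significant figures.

tan(βl) = tan(29.8°) = 0.573
Z_in = Z_0·(Z_L + jZ_0·tanβl)/(Z_0 + jZ_L·tanβl)
     = 75·(29.5 + j43)/(75 + j16.9)

Z_in ≈ 37.3 + j34.6 Ω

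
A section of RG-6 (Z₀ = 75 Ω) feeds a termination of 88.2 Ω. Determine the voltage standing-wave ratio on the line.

VSWR ≈ 1.18

For a purely resistive load, VSWR = R_L/Z_0 or Z_0/R_L (whichever > 1) = 88.2/75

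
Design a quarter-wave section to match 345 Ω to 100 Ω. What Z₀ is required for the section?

Z_qwt = √(Z_0·R_L) = √(100 × 345) = √34500

Z_qwt ≈ 186 Ω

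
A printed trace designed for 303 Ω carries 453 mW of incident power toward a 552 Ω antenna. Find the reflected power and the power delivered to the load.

Γ = (552 − 303)/(552 + 303) = 0.291
|Γ|² = 0.0848
P_refl = |Γ|²·P_inc = 38.4 mW, P_del = (1 − |Γ|²)·P_inc = 415 mW

P_reflected ≈ 38.4 mW; P_delivered ≈ 415 mW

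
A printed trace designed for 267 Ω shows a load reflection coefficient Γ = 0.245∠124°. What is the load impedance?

Z_L ≈ 188 + j81.3 Ω

Z_L = Z_0·(1 + Γ)/(1 − Γ) = 267·(0.863 + j0.203)/(1.14 − j0.203)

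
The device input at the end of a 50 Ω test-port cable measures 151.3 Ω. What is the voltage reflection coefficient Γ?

Γ = 0.503

Γ = (Z_L − Z_0)/(Z_L + Z_0) = (151.3 − 50)/(151.3 + 50) = 101.3/201.3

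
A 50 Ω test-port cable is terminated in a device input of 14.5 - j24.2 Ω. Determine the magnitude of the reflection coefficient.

Γ = (Z_L − Z_0)/(Z_L + Z_0) = (-35.5 − j24.2)/(64.5 − j24.2)
|Γ| = 43/68.9

|Γ| ≈ 0.624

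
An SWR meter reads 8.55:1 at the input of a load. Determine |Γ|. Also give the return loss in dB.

|Γ| ≈ 0.791; return loss ≈ 2.04 dB

|Γ| = (S − 1)/(S + 1) = (8.55 − 1)/(8.55 + 1) = 7.55/9.55
RL = −20·log₁₀|Γ| = −20·log₁₀(0.791)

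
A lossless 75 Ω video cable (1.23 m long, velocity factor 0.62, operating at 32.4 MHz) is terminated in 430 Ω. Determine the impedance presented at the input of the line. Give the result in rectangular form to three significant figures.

λ = v/f = 0.62·c / 32.4 MHz = 5.74 m
βl = 2π·l/λ = 2π × 0.214 = 77.1°
tan(βl) = tan(77.1°) = 4.38
Z_in = Z_0·(Z_L + jZ_0·tanβl)/(Z_0 + jZ_L·tanβl)
     = 75·(430 + j328)/(75 + j1880)

Z_in ≈ 13.7 − j16.6 Ω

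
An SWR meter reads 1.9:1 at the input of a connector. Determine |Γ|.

|Γ| = (S − 1)/(S + 1) = (1.9 − 1)/(1.9 + 1) = 0.9/2.9

|Γ| ≈ 0.31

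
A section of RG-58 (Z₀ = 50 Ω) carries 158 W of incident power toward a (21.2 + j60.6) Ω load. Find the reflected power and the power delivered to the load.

P_reflected ≈ 81.4 W; P_delivered ≈ 76.6 W

|Γ| = |(-28.8 + j60.6)/(71.2 + j60.6)| = 0.718
|Γ|² = 0.515
P_refl = |Γ|²·P_inc = 81.4 W, P_del = (1 − |Γ|²)·P_inc = 76.6 W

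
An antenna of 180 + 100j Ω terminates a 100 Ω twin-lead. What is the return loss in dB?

Γ = (80 + j100)/(280 + j100), |Γ| = 0.431
RL = −20·log₁₀|Γ| = −20·log₁₀(0.431)

RL ≈ 7.32 dB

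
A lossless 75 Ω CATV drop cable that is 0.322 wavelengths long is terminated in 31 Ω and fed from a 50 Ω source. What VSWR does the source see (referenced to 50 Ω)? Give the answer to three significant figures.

βl = 2π × 0.322 = 116°
tan(βl) = -2.06
Z_in = Z_0·(Z_L + jZ_0·tanβl)/(Z_0 + jZ_L·tanβl) = 94.1 − j74.2 Ω
Γ_s = (Z_in − Z_s)/(Z_in + Z_s) = (44.1 − j74.2)/(144 − j74.2), |Γ_s| = 0.533
VSWR = (1 + |Γ_s|)/(1 − |Γ_s|)

VSWR ≈ 3.28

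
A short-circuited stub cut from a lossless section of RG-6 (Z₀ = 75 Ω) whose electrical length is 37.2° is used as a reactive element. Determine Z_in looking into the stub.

Z_in ≈ +j56.9 Ω

tan(βl) = 0.759
For a short-circuited stub, Z_in = jZ_0·tan(βl)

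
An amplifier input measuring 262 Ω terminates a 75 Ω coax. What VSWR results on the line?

Γ = (262 − 75)/(262 + 75) = 0.555
VSWR = (1 + 0.555)/(1 − 0.555)

VSWR ≈ 3.49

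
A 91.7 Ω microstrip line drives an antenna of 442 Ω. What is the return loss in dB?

Γ = (442 − 91.7)/(442 + 91.7) = 0.656
RL = −20·log₁₀|Γ| = −20·log₁₀(0.656)

RL ≈ 3.66 dB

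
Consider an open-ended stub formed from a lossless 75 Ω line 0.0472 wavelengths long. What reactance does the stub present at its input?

βl = 2π × 0.0472 = 17°
tan(βl) = 0.306
For an open-ended stub, Z_in = −jZ_0·cot(βl) = −jZ_0/tan(βl)

X_in ≈ -245 Ω (capacitive)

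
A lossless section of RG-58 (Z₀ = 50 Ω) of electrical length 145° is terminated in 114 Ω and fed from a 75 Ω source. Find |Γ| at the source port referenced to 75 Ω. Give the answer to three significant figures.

tan(βl) = -0.7
Z_in = Z_0·(Z_L + jZ_0·tanβl)/(Z_0 + jZ_L·tanβl) = 47.9 + j41.4 Ω
Γ_s = (Z_in − Z_s)/(Z_in + Z_s) = (-27.1 + j41.4)/(123 + j41.4), |Γ_s| = 0.382

|Γ| ≈ 0.382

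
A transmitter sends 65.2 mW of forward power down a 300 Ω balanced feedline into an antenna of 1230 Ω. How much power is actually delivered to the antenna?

P_delivered ≈ 41.1 mW

Γ = (1230 − 300)/(1230 + 300) = 0.608
|Γ|² = 0.369
P_refl = |Γ|²·P_inc = 24.1 mW, P_del = (1 − |Γ|²)·P_inc = 41.1 mW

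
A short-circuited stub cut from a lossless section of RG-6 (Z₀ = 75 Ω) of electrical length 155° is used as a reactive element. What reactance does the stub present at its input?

X_in ≈ -35 Ω (capacitive)

tan(βl) = -0.466
For a short-circuited stub, Z_in = jZ_0·tan(βl)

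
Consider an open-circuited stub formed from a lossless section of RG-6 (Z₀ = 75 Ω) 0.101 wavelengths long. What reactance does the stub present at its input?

X_in ≈ -102 Ω (capacitive)

βl = 2π × 0.101 = 36.4°
tan(βl) = 0.736
For an open-circuited stub, Z_in = −jZ_0·cot(βl) = −jZ_0/tan(βl)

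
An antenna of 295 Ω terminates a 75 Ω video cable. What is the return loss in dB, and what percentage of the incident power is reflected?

RL ≈ 4.52 dB; 35.4% of incident power reflected

Γ = (295 − 75)/(295 + 75) = 0.595
RL = −20·log₁₀(0.595) = 4.52 dB
P_refl/P_inc = |Γ|² = 0.354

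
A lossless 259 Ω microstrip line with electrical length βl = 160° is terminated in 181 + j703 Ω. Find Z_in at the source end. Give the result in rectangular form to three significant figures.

Z_in ≈ 51 + j313 Ω

tan(βl) = tan(160°) = -0.364
Z_in = Z_0·(Z_L + jZ_0·tanβl)/(Z_0 + jZ_L·tanβl)
     = 259·(181 + j609)/(515 − j65.9)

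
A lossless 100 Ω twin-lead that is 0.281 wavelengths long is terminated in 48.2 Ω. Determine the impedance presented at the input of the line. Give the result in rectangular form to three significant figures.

βl = 2π × 0.281 = 101°
tan(βl) = tan(101°) = -5.07
Z_in = Z_0·(Z_L + jZ_0·tanβl)/(Z_0 + jZ_L·tanβl)
     = 100·(48.2 − j507)/(100 − j244)

Z_in ≈ 185 − j55.8 Ω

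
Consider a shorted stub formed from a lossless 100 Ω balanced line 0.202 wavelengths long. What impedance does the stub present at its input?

βl = 2π × 0.202 = 72.7°
tan(βl) = 3.21
For a shorted stub, Z_in = jZ_0·tan(βl)

Z_in ≈ +j321 Ω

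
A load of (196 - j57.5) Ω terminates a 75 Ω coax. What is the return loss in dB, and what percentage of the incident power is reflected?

RL ≈ 6.31 dB; 23.4% of incident power reflected

Γ = (121 − j57.5)/(271 − j57.5), |Γ| = 0.484
RL = −20·log₁₀(0.484) = 6.31 dB
P_refl/P_inc = |Γ|² = 0.234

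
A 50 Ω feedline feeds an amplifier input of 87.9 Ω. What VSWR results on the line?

VSWR ≈ 1.76

Γ = (87.9 − 50)/(87.9 + 50) = 0.275
VSWR = (1 + 0.275)/(1 − 0.275)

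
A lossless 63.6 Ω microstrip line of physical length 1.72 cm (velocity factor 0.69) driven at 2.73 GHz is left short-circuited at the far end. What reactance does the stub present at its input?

X_in ≈ 434 Ω (inductive)

λ = v/f = 0.69·c / 2.73 GHz = 0.0758 m
βl = 2π·l/λ = 2π × 0.227 = 81.7°
tan(βl) = 6.82
For a short-circuited stub, Z_in = jZ_0·tan(βl)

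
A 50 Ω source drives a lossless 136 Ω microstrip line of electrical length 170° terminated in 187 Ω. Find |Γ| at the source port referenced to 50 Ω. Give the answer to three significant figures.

tan(βl) = -0.176
Z_in = Z_0·(Z_L + jZ_0·tanβl)/(Z_0 + jZ_L·tanβl) = 182 + j20.2 Ω
Γ_s = (Z_in − Z_s)/(Z_in + Z_s) = (132 + j20.2)/(232 + j20.2), |Γ_s| = 0.574

|Γ| ≈ 0.574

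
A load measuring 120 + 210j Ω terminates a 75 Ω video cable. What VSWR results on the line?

Γ = (Z_L − Z_0)/(Z_L + Z_0) = (45 + j210)/(195 + j210)
|Γ| = 215/287 = 0.749
VSWR = (1 + |Γ|)/(1 − |Γ|) = 1.75/0.251

VSWR ≈ 6.98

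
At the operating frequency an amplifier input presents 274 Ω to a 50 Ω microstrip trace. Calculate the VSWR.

Γ = (274 − 50)/(274 + 50) = 0.691
VSWR = (1 + 0.691)/(1 − 0.691)

VSWR ≈ 5.48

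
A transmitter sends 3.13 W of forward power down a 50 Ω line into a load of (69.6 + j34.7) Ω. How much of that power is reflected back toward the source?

|Γ| = |(19.6 + j34.7)/(119.6 + j34.7)| = 0.32
|Γ|² = 0.102
P_refl = |Γ|²·P_inc = 0.321 W, P_del = (1 − |Γ|²)·P_inc = 2.81 W

P_reflected ≈ 0.321 W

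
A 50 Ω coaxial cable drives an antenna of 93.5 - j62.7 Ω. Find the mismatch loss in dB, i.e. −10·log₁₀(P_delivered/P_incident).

mismatch loss ≈ 1.18 dB

Γ = (43.5 − j62.7)/(143.5 − j62.7), |Γ| = 0.487
|Γ|² = 0.237, so P_del/P_inc = 1 − |Γ|² = 0.763
ML = −10·log₁₀(1 − |Γ|²)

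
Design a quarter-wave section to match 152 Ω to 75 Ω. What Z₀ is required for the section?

Z_qwt = √(Z_0·R_L) = √(75 × 152) = √11400

Z_qwt ≈ 107 Ω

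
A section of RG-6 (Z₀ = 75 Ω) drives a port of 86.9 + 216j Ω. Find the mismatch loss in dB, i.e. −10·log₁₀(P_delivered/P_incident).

mismatch loss ≈ 4.46 dB

Γ = (11.9 + j216)/(161.9 + j216), |Γ| = 0.801
|Γ|² = 0.642, so P_del/P_inc = 1 − |Γ|² = 0.358
ML = −10·log₁₀(1 − |Γ|²)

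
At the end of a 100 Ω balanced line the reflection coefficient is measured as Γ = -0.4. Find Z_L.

Z_L ≈ 42.9 Ω

Z_L = Z_0·(1 + Γ)/(1 − Γ) = 100·(0.6)/(1.4)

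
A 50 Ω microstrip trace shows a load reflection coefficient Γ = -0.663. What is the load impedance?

Z_L ≈ 10.1 Ω

Z_L = Z_0·(1 + Γ)/(1 − Γ) = 50·(0.337)/(1.66)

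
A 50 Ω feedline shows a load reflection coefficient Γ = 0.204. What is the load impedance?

Z_L ≈ 75.6 Ω

Z_L = Z_0·(1 + Γ)/(1 − Γ) = 50·(1.2)/(0.796)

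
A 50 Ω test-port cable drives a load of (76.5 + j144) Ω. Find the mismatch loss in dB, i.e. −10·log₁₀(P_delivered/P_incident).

mismatch loss ≈ 3.8 dB

Γ = (26.5 + j144)/(126.5 + j144), |Γ| = 0.764
|Γ|² = 0.584, so P_del/P_inc = 1 − |Γ|² = 0.416
ML = −10·log₁₀(1 − |Γ|²)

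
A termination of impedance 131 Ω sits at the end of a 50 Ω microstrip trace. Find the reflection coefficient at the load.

Γ = 0.448

Γ = (Z_L − Z_0)/(Z_L + Z_0) = (131 − 50)/(131 + 50) = 81/181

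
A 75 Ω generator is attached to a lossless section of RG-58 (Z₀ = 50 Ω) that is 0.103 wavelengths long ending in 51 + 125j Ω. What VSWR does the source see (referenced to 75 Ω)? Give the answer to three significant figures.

βl = 2π × 0.103 = 37.1°
tan(βl) = 0.756
Z_in = Z_0·(Z_L + jZ_0·tanβl)/(Z_0 + jZ_L·tanβl) = 57.8 − j133 Ω
Γ_s = (Z_in − Z_s)/(Z_in + Z_s) = (-17.2 − j133)/(133 − j133), |Γ_s| = 0.713
VSWR = (1 + |Γ_s|)/(1 − |Γ_s|)

VSWR ≈ 5.97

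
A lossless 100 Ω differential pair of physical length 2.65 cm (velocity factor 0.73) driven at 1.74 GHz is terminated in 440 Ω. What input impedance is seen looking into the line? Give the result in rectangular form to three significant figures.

λ = v/f = 0.73·c / 1.74 GHz = 0.126 m
βl = 2π·l/λ = 2π × 0.211 = 75.8°
tan(βl) = tan(75.8°) = 3.95
Z_in = Z_0·(Z_L + jZ_0·tanβl)/(Z_0 + jZ_L·tanβl)
     = 100·(440 + j395)/(100 + j1740)

Z_in ≈ 24.1 − j23.9 Ω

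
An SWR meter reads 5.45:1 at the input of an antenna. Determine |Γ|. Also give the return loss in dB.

|Γ| = (S − 1)/(S + 1) = (5.45 − 1)/(5.45 + 1) = 4.45/6.45
RL = −20·log₁₀|Γ| = −20·log₁₀(0.69)

|Γ| ≈ 0.69; return loss ≈ 3.22 dB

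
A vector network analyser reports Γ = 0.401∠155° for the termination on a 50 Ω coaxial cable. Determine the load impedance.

Z_L = Z_0·(1 + Γ)/(1 − Γ) = 50·(0.637 + j0.169)/(1.36 − j0.169)

Z_L ≈ 22.2 + j8.98 Ω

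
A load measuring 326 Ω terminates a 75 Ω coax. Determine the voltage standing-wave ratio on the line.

VSWR ≈ 4.35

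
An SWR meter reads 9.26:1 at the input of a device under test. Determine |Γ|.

|Γ| = (S − 1)/(S + 1) = (9.26 − 1)/(9.26 + 1) = 8.26/10.3

|Γ| ≈ 0.805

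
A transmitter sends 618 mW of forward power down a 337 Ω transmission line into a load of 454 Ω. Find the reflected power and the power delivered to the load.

Γ = (454 − 337)/(454 + 337) = 0.148
|Γ|² = 0.0219
P_refl = |Γ|²·P_inc = 13.5 mW, P_del = (1 − |Γ|²)·P_inc = 604 mW

P_reflected ≈ 13.5 mW; P_delivered ≈ 604 mW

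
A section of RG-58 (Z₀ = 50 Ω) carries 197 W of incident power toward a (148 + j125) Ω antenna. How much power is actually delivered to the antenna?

P_delivered ≈ 106 W

|Γ| = |(98 + j125)/(198 + j125)| = 0.678
|Γ|² = 0.46
P_refl = |Γ|²·P_inc = 90.6 W, P_del = (1 − |Γ|²)·P_inc = 106 W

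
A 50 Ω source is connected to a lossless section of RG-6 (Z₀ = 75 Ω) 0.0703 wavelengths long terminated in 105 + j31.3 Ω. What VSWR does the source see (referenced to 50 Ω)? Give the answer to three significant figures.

βl = 2π × 0.0703 = 25.3°
tan(βl) = 0.473
Z_in = Z_0·(Z_L + jZ_0·tanβl)/(Z_0 + jZ_L·tanβl) = 119 − j14.7 Ω
Γ_s = (Z_in − Z_s)/(Z_in + Z_s) = (68.7 − j14.7)/(169 − j14.7), |Γ_s| = 0.415
VSWR = (1 + |Γ_s|)/(1 − |Γ_s|)

VSWR ≈ 2.42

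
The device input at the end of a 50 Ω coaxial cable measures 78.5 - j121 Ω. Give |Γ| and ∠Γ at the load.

Γ ≈ 0.704 ∠ -33.5°

Γ = (Z_L − Z_0)/(Z_L + Z_0) = (28.5 − j121)/(128.5 − j121)
|Γ| = 124/177 = 0.704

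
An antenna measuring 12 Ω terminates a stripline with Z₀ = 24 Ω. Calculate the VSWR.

VSWR ≈ 2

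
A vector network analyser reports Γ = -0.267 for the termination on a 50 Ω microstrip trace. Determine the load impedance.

Z_L = Z_0·(1 + Γ)/(1 − Γ) = 50·(0.733)/(1.27)

Z_L ≈ 28.9 Ω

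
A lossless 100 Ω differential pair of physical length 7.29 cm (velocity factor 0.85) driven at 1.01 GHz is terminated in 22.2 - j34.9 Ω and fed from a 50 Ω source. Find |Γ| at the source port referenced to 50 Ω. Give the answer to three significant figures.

λ = v/f = 0.85·c / 1.01 GHz = 0.252 m
βl = 2π·l/λ = 2π × 0.289 = 104°
tan(βl) = -4.03
Z_in = Z_0·(Z_L + jZ_0·tanβl)/(Z_0 + jZ_L·tanβl) = 397 + j205 Ω
Γ_s = (Z_in − Z_s)/(Z_in + Z_s) = (347 + j205)/(447 + j205), |Γ_s| = 0.819

|Γ| ≈ 0.819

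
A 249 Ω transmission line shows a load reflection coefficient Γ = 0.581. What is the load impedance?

Z_L ≈ 940 Ω

Z_L = Z_0·(1 + Γ)/(1 − Γ) = 249·(1.58)/(0.419)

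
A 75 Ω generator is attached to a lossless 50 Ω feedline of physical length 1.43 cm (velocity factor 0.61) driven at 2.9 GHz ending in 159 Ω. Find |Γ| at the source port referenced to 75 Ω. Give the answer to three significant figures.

|Γ| ≈ 0.65

λ = v/f = 0.61·c / 2.9 GHz = 0.0631 m
βl = 2π·l/λ = 2π × 0.227 = 81.6°
tan(βl) = 6.76
Z_in = Z_0·(Z_L + jZ_0·tanβl)/(Z_0 + jZ_L·tanβl) = 16 − j6.65 Ω
Γ_s = (Z_in − Z_s)/(Z_in + Z_s) = (-59 − j6.65)/(91 − j6.65), |Γ_s| = 0.65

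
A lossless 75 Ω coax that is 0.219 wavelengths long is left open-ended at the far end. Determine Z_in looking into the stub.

βl = 2π × 0.219 = 78.8°
tan(βl) = 5.07
For an open-ended stub, Z_in = −jZ_0·cot(βl) = −jZ_0/tan(βl)

Z_in ≈ −j14.8 Ω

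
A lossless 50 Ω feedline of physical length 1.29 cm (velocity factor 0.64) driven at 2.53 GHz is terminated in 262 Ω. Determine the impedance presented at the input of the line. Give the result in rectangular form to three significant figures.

λ = v/f = 0.64·c / 2.53 GHz = 0.0759 m
βl = 2π·l/λ = 2π × 0.17 = 61.2°
tan(βl) = tan(61.2°) = 1.82
Z_in = Z_0·(Z_L + jZ_0·tanβl)/(Z_0 + jZ_L·tanβl)
     = 50·(262 + j90.9)/(50 + j476)

Z_in ≈ 12.3 − j26.2 Ω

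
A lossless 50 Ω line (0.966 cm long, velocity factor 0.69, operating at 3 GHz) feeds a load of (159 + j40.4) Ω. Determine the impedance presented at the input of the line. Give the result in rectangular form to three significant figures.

λ = v/f = 0.69·c / 3 GHz = 0.069 m
βl = 2π·l/λ = 2π × 0.14 = 50.4°
tan(βl) = tan(50.4°) = 1.21
Z_in = Z_0·(Z_L + jZ_0·tanβl)/(Z_0 + jZ_L·tanβl)
     = 50·(159 + j101)/(1.16 + j192)

Z_in ≈ 26.5 − j41.2 Ω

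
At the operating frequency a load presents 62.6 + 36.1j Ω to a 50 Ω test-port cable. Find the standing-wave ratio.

VSWR ≈ 1.96

Γ = (Z_L − Z_0)/(Z_L + Z_0) = (12.6 + j36.1)/(112.6 + j36.1)
|Γ| = 38.2/118 = 0.323
VSWR = (1 + |Γ|)/(1 − |Γ|) = 1.32/0.677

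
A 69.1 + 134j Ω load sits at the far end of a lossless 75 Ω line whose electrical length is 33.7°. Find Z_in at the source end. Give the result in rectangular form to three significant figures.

tan(βl) = tan(33.7°) = 0.667
Z_in = Z_0·(Z_L + jZ_0·tanβl)/(Z_0 + jZ_L·tanβl)
     = 75·(69.1 + j184)/(-14.4 + j46.1)

Z_in ≈ 241 − j188 Ω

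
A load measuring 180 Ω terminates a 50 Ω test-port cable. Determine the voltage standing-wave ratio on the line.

VSWR ≈ 3.6

Γ = (180 − 50)/(180 + 50) = 0.565
VSWR = (1 + 0.565)/(1 − 0.565)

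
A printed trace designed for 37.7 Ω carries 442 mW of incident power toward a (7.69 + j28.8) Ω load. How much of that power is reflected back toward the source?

P_reflected ≈ 265 mW

|Γ| = |(-30.01 + j28.8)/(45.39 + j28.8)| = 0.774
|Γ|² = 0.599
P_refl = |Γ|²·P_inc = 265 mW, P_del = (1 − |Γ|²)·P_inc = 177 mW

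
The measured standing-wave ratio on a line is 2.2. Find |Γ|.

|Γ| = (S − 1)/(S + 1) = (2.2 − 1)/(2.2 + 1) = 1.2/3.2

|Γ| ≈ 0.375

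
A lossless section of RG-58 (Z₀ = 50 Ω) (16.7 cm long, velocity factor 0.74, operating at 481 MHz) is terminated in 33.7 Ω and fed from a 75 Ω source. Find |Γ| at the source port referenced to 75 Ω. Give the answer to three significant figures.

|Γ| ≈ 0.257

λ = v/f = 0.74·c / 481 MHz = 0.462 m
βl = 2π·l/λ = 2π × 0.362 = 130°
tan(βl) = -1.18
Z_in = Z_0·(Z_L + jZ_0·tanβl)/(Z_0 + jZ_L·tanβl) = 49.4 − j19.7 Ω
Γ_s = (Z_in − Z_s)/(Z_in + Z_s) = (-25.6 − j19.7)/(124 − j19.7), |Γ_s| = 0.257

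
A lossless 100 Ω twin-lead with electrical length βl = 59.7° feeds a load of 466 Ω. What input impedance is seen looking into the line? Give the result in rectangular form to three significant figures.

Z_in ≈ 28.3 − j54.9 Ω

tan(βl) = tan(59.7°) = 1.71
Z_in = Z_0·(Z_L + jZ_0·tanβl)/(Z_0 + jZ_L·tanβl)
     = 100·(466 + j171)/(100 + j797)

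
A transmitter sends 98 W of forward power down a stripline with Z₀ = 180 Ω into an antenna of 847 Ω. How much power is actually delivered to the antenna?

P_delivered ≈ 56.7 W

Γ = (847 − 180)/(847 + 180) = 0.649
|Γ|² = 0.422
P_refl = |Γ|²·P_inc = 41.3 W, P_del = (1 − |Γ|²)·P_inc = 56.7 W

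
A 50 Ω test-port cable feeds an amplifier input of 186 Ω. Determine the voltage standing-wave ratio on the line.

VSWR ≈ 3.72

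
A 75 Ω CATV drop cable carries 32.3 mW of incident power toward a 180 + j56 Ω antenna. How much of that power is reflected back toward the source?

P_reflected ≈ 6.71 mW

|Γ| = |(105 + j56)/(255 + j56)| = 0.456
|Γ|² = 0.208
P_refl = |Γ|²·P_inc = 6.71 mW, P_del = (1 − |Γ|²)·P_inc = 25.6 mW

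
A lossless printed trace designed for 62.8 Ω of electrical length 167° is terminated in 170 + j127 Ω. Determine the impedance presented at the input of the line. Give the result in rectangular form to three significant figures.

tan(βl) = tan(167°) = -0.231
Z_in = Z_0·(Z_L + jZ_0·tanβl)/(Z_0 + jZ_L·tanβl)
     = 62.8·(170 + j113)/(92.1 − j39.2)

Z_in ≈ 70.4 + j107 Ω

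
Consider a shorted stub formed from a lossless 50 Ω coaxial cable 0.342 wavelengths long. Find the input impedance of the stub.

Z_in ≈ −j76.6 Ω

βl = 2π × 0.342 = 123°
tan(βl) = -1.53
For a shorted stub, Z_in = jZ_0·tan(βl)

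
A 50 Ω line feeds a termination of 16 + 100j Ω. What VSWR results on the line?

VSWR ≈ 15.9

Γ = (Z_L − Z_0)/(Z_L + Z_0) = (-34 + j100)/(66 + j100)
|Γ| = 106/120 = 0.882
VSWR = (1 + |Γ|)/(1 − |Γ|) = 1.88/0.118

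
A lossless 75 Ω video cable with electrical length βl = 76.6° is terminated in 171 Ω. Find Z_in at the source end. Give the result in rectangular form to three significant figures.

tan(βl) = tan(76.6°) = 4.2
Z_in = Z_0·(Z_L + jZ_0·tanβl)/(Z_0 + jZ_L·tanβl)
     = 75·(171 + j315)/(75 + j718)

Z_in ≈ 34.4 − j14.3 Ω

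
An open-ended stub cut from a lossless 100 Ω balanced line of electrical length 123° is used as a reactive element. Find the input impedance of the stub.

Z_in ≈ +j64.9 Ω

tan(βl) = -1.54
For an open-ended stub, Z_in = −jZ_0·cot(βl) = −jZ_0/tan(βl)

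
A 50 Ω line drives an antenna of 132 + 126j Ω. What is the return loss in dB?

RL ≈ 3.36 dB

Γ = (82 + j126)/(182 + j126), |Γ| = 0.679
RL = −20·log₁₀|Γ| = −20·log₁₀(0.679)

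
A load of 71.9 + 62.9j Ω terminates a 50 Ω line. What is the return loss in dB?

RL ≈ 6.28 dB

Γ = (21.9 + j62.9)/(121.9 + j62.9), |Γ| = 0.486
RL = −20·log₁₀|Γ| = −20·log₁₀(0.486)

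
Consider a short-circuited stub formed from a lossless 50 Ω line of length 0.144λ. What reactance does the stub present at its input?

X_in ≈ 63.6 Ω (inductive)

βl = 2π × 0.144 = 51.8°
tan(βl) = 1.27
For a short-circuited stub, Z_in = jZ_0·tan(βl)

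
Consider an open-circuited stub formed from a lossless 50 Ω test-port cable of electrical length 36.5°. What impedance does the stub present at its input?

tan(βl) = 0.74
For an open-circuited stub, Z_in = −jZ_0·cot(βl) = −jZ_0/tan(βl)

Z_in ≈ −j67.6 Ω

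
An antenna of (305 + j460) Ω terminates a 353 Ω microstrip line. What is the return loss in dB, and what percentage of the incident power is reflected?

RL ≈ 4.79 dB; 33.2% of incident power reflected

Γ = (-48 + j460)/(658 + j460), |Γ| = 0.576
RL = −20·log₁₀(0.576) = 4.79 dB
P_refl/P_inc = |Γ|² = 0.332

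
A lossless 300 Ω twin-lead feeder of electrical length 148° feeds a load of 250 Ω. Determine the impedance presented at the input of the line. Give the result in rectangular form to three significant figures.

tan(βl) = tan(148°) = -0.625
Z_in = Z_0·(Z_L + jZ_0·tanβl)/(Z_0 + jZ_L·tanβl)
     = 300·(250 − j187)/(300 − j156)

Z_in ≈ 273 − j45.1 Ω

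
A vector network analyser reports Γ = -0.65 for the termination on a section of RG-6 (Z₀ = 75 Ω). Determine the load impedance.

Z_L ≈ 15.9 Ω

Z_L = Z_0·(1 + Γ)/(1 − Γ) = 75·(0.35)/(1.65)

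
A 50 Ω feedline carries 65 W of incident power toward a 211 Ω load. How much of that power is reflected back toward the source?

Γ = (211 − 50)/(211 + 50) = 0.617
|Γ|² = 0.381
P_refl = |Γ|²·P_inc = 24.7 W, P_del = (1 − |Γ|²)·P_inc = 40.3 W

P_reflected ≈ 24.7 W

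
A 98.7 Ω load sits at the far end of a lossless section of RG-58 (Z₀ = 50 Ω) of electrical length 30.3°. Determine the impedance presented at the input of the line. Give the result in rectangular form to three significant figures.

Z_in ≈ 56.8 − j36.3 Ω

tan(βl) = tan(30.3°) = 0.584
Z_in = Z_0·(Z_L + jZ_0·tanβl)/(Z_0 + jZ_L·tanβl)
     = 50·(98.7 + j29.2)/(50 + j57.7)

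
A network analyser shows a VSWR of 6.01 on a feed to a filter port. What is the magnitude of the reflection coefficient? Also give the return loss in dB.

|Γ| ≈ 0.715; return loss ≈ 2.92 dB

|Γ| = (S − 1)/(S + 1) = (6.01 − 1)/(6.01 + 1) = 5.01/7.01
RL = −20·log₁₀|Γ| = −20·log₁₀(0.715)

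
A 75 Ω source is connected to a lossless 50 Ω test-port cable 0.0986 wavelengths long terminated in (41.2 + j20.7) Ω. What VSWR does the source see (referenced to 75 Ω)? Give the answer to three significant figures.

βl = 2π × 0.0986 = 35.5°
tan(βl) = 0.713
Z_in = Z_0·(Z_L + jZ_0·tanβl)/(Z_0 + jZ_L·tanβl) = 73.8 + j18.4 Ω
Γ_s = (Z_in − Z_s)/(Z_in + Z_s) = (-1.18 + j18.4)/(149 + j18.4), |Γ_s| = 0.123
VSWR = (1 + |Γ_s|)/(1 − |Γ_s|)

VSWR ≈ 1.28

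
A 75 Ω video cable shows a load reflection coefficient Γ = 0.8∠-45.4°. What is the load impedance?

Z_L ≈ 52.3 − j165 Ω

Z_L = Z_0·(1 + Γ)/(1 − Γ) = 75·(1.56 − j0.57)/(0.438 + j0.57)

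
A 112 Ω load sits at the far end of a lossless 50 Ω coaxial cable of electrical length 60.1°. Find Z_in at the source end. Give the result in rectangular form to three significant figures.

Z_in ≈ 27.9 − j21.6 Ω

tan(βl) = tan(60.1°) = 1.74
Z_in = Z_0·(Z_L + jZ_0·tanβl)/(Z_0 + jZ_L·tanβl)
     = 50·(112 + j87)/(50 + j195)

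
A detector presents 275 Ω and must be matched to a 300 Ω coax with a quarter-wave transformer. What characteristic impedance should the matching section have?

Z_qwt = √(Z_0·R_L) = √(300 × 275) = √82500

Z_qwt ≈ 287 Ω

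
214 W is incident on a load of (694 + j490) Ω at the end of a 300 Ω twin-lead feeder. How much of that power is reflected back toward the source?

|Γ| = |(394 + j490)/(994 + j490)| = 0.567
|Γ|² = 0.322
P_refl = |Γ|²·P_inc = 68.9 W, P_del = (1 − |Γ|²)·P_inc = 145 W

P_reflected ≈ 68.9 W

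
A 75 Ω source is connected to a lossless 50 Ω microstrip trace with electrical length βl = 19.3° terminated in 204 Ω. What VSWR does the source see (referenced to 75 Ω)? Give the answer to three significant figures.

tan(βl) = 0.35
Z_in = Z_0·(Z_L + jZ_0·tanβl)/(Z_0 + jZ_L·tanβl) = 75.3 − j90.1 Ω
Γ_s = (Z_in − Z_s)/(Z_in + Z_s) = (0.299 − j90.1)/(150 − j90.1), |Γ_s| = 0.514
VSWR = (1 + |Γ_s|)/(1 − |Γ_s|)

VSWR ≈ 3.12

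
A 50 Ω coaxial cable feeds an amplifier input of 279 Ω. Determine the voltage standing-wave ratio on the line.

VSWR ≈ 5.58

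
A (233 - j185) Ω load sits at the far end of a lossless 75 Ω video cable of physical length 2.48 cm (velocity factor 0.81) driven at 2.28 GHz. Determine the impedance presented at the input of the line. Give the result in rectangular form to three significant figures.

λ = v/f = 0.81·c / 2.28 GHz = 0.107 m
βl = 2π·l/λ = 2π × 0.233 = 83.8°
tan(βl) = tan(83.8°) = 9.16
Z_in = Z_0·(Z_L + jZ_0·tanβl)/(Z_0 + jZ_L·tanβl)
     = 75·(233 + j502)/(1770 + j2130)

Z_in ≈ 14.5 + j3.81 Ω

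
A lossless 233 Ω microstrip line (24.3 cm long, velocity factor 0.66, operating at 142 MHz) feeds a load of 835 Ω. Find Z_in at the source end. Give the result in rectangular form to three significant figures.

λ = v/f = 0.66·c / 142 MHz = 1.39 m
βl = 2π·l/λ = 2π × 0.174 = 62.7°
tan(βl) = tan(62.7°) = 1.94
Z_in = Z_0·(Z_L + jZ_0·tanβl)/(Z_0 + jZ_L·tanβl)
     = 233·(835 + j452)/(233 + j1620)

Z_in ≈ 80.6 − j108 Ω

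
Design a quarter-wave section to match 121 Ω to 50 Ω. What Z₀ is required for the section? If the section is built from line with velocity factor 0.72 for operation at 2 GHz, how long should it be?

Z_qwt ≈ 77.8 Ω; length ≈ 2.7 cm

Z_qwt = √(Z_0·R_L) = √(50 × 121) = √6050
λ = 0.72·c/f = 0.108 m, so l = λ/4 = 0.027 m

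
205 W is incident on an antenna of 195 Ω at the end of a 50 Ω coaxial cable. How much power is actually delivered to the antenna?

Γ = (195 − 50)/(195 + 50) = 0.592
|Γ|² = 0.35
P_refl = |Γ|²·P_inc = 71.8 W, P_del = (1 − |Γ|²)·P_inc = 133 W

P_delivered ≈ 133 W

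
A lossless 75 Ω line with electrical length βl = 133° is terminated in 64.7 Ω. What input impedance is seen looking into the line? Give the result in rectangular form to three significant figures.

tan(βl) = tan(133°) = -1.07
Z_in = Z_0·(Z_L + jZ_0·tanβl)/(Z_0 + jZ_L·tanβl)
     = 75·(64.7 − j80.4)/(75 − j69.4)

Z_in ≈ 75 − j11.1 Ω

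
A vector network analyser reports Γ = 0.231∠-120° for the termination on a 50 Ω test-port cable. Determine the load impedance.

Z_L ≈ 36.9 − j15.6 Ω

Z_L = Z_0·(1 + Γ)/(1 − Γ) = 50·(0.885 − j0.2)/(1.12 + j0.2)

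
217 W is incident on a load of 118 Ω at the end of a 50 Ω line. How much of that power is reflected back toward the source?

Γ = (118 − 50)/(118 + 50) = 0.405
|Γ|² = 0.164
P_refl = |Γ|²·P_inc = 35.6 W, P_del = (1 − |Γ|²)·P_inc = 181 W

P_reflected ≈ 35.6 W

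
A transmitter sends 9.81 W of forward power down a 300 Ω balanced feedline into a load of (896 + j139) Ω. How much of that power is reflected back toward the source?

P_reflected ≈ 2.53 W

|Γ| = |(596 + j139)/(1196 + j139)| = 0.508
|Γ|² = 0.258
P_refl = |Γ|²·P_inc = 2.53 W, P_del = (1 − |Γ|²)·P_inc = 7.28 W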